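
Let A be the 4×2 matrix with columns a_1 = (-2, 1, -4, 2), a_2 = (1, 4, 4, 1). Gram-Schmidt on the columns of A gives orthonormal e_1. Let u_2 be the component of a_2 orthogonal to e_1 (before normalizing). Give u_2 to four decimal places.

a_1 = (-2, 1, -4, 2); ‖a_1‖ = 5.0000, so e_1 = (-0.4000, 0.2000, -0.8000, 0.4000).
e_1·a_2 = (-0.4000)·1 + 0.2000·4 + (-0.8000)·4 + 0.4000·1 = -2.4000.
u_2 = a_2 + 2.4000·e_1 = (0.0400, 4.4800, 2.0800, 1.9600).

u_2 = (0.0400, 4.4800, 2.0800, 1.9600)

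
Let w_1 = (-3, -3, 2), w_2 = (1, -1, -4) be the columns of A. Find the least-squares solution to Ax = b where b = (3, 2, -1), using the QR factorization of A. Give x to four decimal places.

e_1 = w_1/‖w_1‖ = (-3, -3, 2)/4.6904 = (-0.6396, -0.6396, 0.4264).
r_{12} = e_1·w_2 = -1.7056.
u_2 = w_2 + 1.7056·e_1 = (-0.0909, -2.0909, -3.2727).
‖u_2‖ = 3.8847, so e_2 = (-0.0234, -0.5382, -0.8425).
Qᵀb = (-3.6244, -0.3042).
Back-substitute: x_2 = -0.3042/3.8847 = -0.0783.
x_1 = (-3.6244 + 1.7056·(-0.0783))/4.6904 = -0.8012.

x = (-0.8012, -0.0783)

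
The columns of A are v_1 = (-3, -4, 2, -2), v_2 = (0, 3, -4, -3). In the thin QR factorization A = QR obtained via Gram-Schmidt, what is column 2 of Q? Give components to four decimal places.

q_2 = (-0.2403, 0.2460, -0.5949, -0.7265)

v_1 = (-3, -4, 2, -2); ‖v_1‖ = 5.7446, so q_1 = (-0.5222, -0.6963, 0.3482, -0.3482).
q_1·v_2 = (-0.5222)·0 + (-0.6963)·3 + 0.3482·(-4) + (-0.3482)·(-3) = -2.4371.
u_2 = v_2 + 2.4371·q_1 = (-1.2727, 1.3030, -3.1515, -3.8485).
‖u_2‖ = 5.2972, so q_2 = (-0.2403, 0.2460, -0.5949, -0.7265).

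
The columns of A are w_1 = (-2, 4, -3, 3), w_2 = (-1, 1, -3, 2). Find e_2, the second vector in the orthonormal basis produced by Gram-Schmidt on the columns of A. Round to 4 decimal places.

e_2 = (0.0571, -0.6570, -0.7284, 0.1857)

e_1 = w_1/‖w_1‖ = (-2, 4, -3, 3)/6.1644 = (-0.3244, 0.6489, -0.4867, 0.4867).
r_{12} = e_1·w_2 = 3.4066.
u_2 = w_2 − 3.4066·e_1 = (0.1053, -1.2105, -1.3421, 0.3421).
‖u_2‖ = 1.8425, so e_2 = (0.0571, -0.6570, -0.7284, 0.1857).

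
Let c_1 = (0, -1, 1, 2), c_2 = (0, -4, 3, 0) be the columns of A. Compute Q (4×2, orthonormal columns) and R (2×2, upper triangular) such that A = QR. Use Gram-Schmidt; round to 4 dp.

c_1 = (0, -1, 1, 2); ‖c_1‖ = 2.4495, so q_1 = (0.0000, -0.4082, 0.4082, 0.8165).
q_1·c_2 = 0.0000·0 + (-0.4082)·(-4) + 0.4082·3 + 0.8165·0 = 2.8577.
u_2 = c_2 − 2.8577·q_1 = (0.0000, -2.8333, 1.8333, -2.3333).
‖u_2‖ = 4.1028, so q_2 = (0.0000, -0.6906, 0.4468, -0.5687).

Q = [[0.0000, 0.0000], [-0.4082, -0.6906], [0.4082, 0.4468], [0.8165, -0.5687]], R = [[2.4495, 2.8577], [0.0000, 4.1028]]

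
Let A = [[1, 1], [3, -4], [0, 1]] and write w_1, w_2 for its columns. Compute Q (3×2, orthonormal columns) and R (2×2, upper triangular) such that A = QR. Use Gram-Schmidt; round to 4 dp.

Q = [[0.3162, 0.8646], [0.9487, -0.2882], [0.0000, 0.4117]], R = [[3.1623, -3.4785], [0.0000, 2.4290]]

w_1 = (1, 3, 0); ‖w_1‖ = 3.1623, so e_1 = (0.3162, 0.9487, 0.0000).
e_1·w_2 = 0.3162·1 + 0.9487·(-4) + 0.0000·1 = -3.4785.
u_2 = w_2 + 3.4785·e_1 = (2.1000, -0.7000, 1.0000).
‖u_2‖ = 2.4290, so e_2 = (0.8646, -0.2882, 0.4117).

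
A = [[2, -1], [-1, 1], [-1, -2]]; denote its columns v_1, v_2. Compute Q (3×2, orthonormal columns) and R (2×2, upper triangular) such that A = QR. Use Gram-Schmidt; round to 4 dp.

e_1 = v_1/‖v_1‖ = (2, -1, -1)/2.4495 = (0.8165, -0.4082, -0.4082).
r_{12} = e_1·v_2 = -0.4082.
u_2 = v_2 + 0.4082·e_1 = (-0.6667, 0.8333, -2.1667).
‖u_2‖ = 2.4152, so e_2 = (-0.2760, 0.3450, -0.8971).

Q = [[0.8165, -0.2760], [-0.4082, 0.3450], [-0.4082, -0.8971]], R = [[2.4495, -0.4082], [0.0000, 2.4152]]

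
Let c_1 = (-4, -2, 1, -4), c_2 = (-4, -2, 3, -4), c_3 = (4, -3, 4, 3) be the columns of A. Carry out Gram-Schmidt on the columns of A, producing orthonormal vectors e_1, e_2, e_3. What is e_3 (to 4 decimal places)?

c_1 = (-4, -2, 1, -4); ‖c_1‖ = 6.0828, so e_1 = (-0.6576, -0.3288, 0.1644, -0.6576).
e_1·c_2 = (-0.6576)·(-4) + (-0.3288)·(-2) + 0.1644·3 + (-0.6576)·(-4) = 6.4116.
u_2 = c_2 − 6.4116·e_1 = (0.2162, 0.1081, 1.9459, 0.2162).
‖u_2‖ = 1.9728, so e_2 = (0.1096, 0.0548, 0.9864, 0.1096).
e_1·c_3 = (-0.6576)·4 + (-0.3288)·(-3) + 0.1644·4 + (-0.6576)·3 = -2.9592; e_2·c_3 = 0.1096·4 + 0.0548·(-3) + 0.9864·4 + 0.1096·3 = 4.5484.
u_3 = c_3 + 2.9592·e_1 − 4.5484·e_2 = (1.5556, -4.2222, 0.0000, 0.5556).
‖u_3‖ = 4.5338, so e_3 = (0.3431, -0.9313, 0.0000, 0.1225).

e_3 = (0.3431, -0.9313, 0.0000, 0.1225)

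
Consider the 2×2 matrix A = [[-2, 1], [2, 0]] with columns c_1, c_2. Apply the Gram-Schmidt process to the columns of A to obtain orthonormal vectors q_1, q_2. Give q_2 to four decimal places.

q_2 = (0.7071, 0.7071)

c_1 = (-2, 2); ‖c_1‖ = 2.8284, so q_1 = (-0.7071, 0.7071).
q_1·c_2 = (-0.7071)·1 + 0.7071·0 = -0.7071.
u_2 = c_2 + 0.7071·q_1 = (0.5000, 0.5000).
‖u_2‖ = 0.7071, so q_2 = (0.7071, 0.7071).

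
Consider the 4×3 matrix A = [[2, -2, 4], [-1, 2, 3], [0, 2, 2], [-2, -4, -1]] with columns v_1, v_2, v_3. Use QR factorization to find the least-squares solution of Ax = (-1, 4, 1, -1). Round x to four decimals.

v_1 = (2, -1, 0, -2); ‖v_1‖ = 3.0000, so e_1 = (0.6667, -0.3333, 0.0000, -0.6667).
e_1·v_2 = 0.6667·(-2) + (-0.3333)·2 + 0.0000·2 + (-0.6667)·(-4) = 0.6667.
u_2 = v_2 − 0.6667·e_1 = (-2.4444, 2.2222, 2.0000, -3.5556).
‖u_2‖ = 5.2493, so e_2 = (-0.4657, 0.4233, 0.3810, -0.6773).
e_1·v_3 = 0.6667·4 + (-0.3333)·3 + 0.0000·2 + (-0.6667)·(-1) = 2.3333; e_2·v_3 = (-0.4657)·4 + 0.4233·3 + 0.3810·2 + (-0.6773)·(-1) = 0.8467.
u_3 = v_3 − 2.3333·e_1 − 0.8467·e_2 = (2.8387, 3.4194, 1.6774, 1.1290).
‖u_3‖ = 4.8825, so e_3 = (0.5814, 0.7003, 0.3436, 0.2312).
Qᵀb = (-1.3333, 3.2173, 2.3322).
Back-substitute: x_3 = 2.3322/4.8825 = 0.4777.
x_2 = (3.2173 − 0.8467·0.4777)/5.2493 = 0.5359.
x_1 = (-1.3333 − 0.6667·0.5359 − 2.3333·0.4777)/3.0000 = -0.9350.

x = (-0.9350, 0.5359, 0.4777)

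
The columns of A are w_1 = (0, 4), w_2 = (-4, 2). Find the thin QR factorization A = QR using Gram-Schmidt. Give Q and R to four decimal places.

Q = [[0.0000, -1.0000], [1.0000, 0.0000]], R = [[4.0000, 2.0000], [0.0000, 4.0000]]

w_1 = (0, 4); ‖w_1‖ = 4.0000, so e_1 = (0.0000, 1.0000).
e_1·w_2 = 0.0000·(-4) + 1.0000·2 = 2.0000.
u_2 = w_2 − 2.0000·e_1 = (-4.0000, 0.0000).
‖u_2‖ = 4.0000, so e_2 = (-1.0000, 0.0000).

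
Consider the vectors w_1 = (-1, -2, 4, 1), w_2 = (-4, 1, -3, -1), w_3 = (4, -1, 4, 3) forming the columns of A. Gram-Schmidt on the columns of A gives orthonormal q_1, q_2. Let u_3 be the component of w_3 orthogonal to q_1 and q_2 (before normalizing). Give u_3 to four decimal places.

w_1 = (-1, -2, 4, 1); ‖w_1‖ = 4.6904, so q_1 = (-0.2132, -0.4264, 0.8528, 0.2132).
q_1·w_2 = (-0.2132)·(-4) + (-0.4264)·1 + 0.8528·(-3) + 0.2132·(-1) = -2.3452.
u_2 = w_2 + 2.3452·q_1 = (-4.5000, 0.0000, -1.0000, -0.5000).
‖u_2‖ = 4.6368, so q_2 = (-0.9705, 0.0000, -0.2157, -0.1078).
q_1·w_3 = (-0.2132)·4 + (-0.4264)·(-1) + 0.8528·4 + 0.2132·3 = 3.6244; q_2·w_3 = (-0.9705)·4 + 0.0000·(-1) + (-0.2157)·4 + (-0.1078)·3 = -5.0681.
u_3 = w_3 − 3.6244·q_1 + 5.0681·q_2 = (-0.1459, 0.5455, -0.1839, 1.6808).

u_3 = (-0.1459, 0.5455, -0.1839, 1.6808)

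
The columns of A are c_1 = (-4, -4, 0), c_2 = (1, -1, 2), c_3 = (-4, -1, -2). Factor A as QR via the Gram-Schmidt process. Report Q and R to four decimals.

c_1 = (-4, -4, 0); ‖c_1‖ = 5.6569, so e_1 = (-0.7071, -0.7071, 0.0000).
e_1·c_2 = (-0.7071)·1 + (-0.7071)·(-1) + 0.0000·2 = 0.0000.
u_2 = c_2 + 0.0000·e_1 = (1.0000, -1.0000, 2.0000).
‖u_2‖ = 2.4495, so e_2 = (0.4082, -0.4082, 0.8165).
e_1·c_3 = (-0.7071)·(-4) + (-0.7071)·(-1) + 0.0000·(-2) = 3.5355; e_2·c_3 = 0.4082·(-4) + (-0.4082)·(-1) + 0.8165·(-2) = -2.8577.
u_3 = c_3 − 3.5355·e_1 + 2.8577·e_2 = (-0.3333, 0.3333, 0.3333).
‖u_3‖ = 0.5774, so e_3 = (-0.5774, 0.5774, 0.5774).

Q = [[-0.7071, 0.4082, -0.5774], [-0.7071, -0.4082, 0.5774], [0.0000, 0.8165, 0.5774]], R = [[5.6569, 0.0000, 3.5355], [0.0000, 2.4495, -2.8577], [0.0000, 0.0000, 0.5774]]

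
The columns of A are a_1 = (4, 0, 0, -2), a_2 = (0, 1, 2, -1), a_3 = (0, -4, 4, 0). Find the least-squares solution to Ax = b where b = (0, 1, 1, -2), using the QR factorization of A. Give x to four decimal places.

x = (0.1132, 0.8679, -0.1085)

a_1 = (4, 0, 0, -2); ‖a_1‖ = 4.4721, so e_1 = (0.8944, 0.0000, 0.0000, -0.4472).
e_1·a_2 = 0.8944·0 + 0.0000·1 + 0.0000·2 + (-0.4472)·(-1) = 0.4472.
u_2 = a_2 − 0.4472·e_1 = (-0.4000, 1.0000, 2.0000, -0.8000).
‖u_2‖ = 2.4083, so e_2 = (-0.1661, 0.4152, 0.8305, -0.3322).
e_1·a_3 = 0.8944·0 + 0.0000·(-4) + 0.0000·4 + (-0.4472)·0 = 0.0000; e_2·a_3 = (-0.1661)·0 + 0.4152·(-4) + 0.8305·4 + (-0.3322)·0 = 1.6609.
u_3 = a_3 + 0.0000·e_1 − 1.6609·e_2 = (0.2759, -4.6897, 2.6207, 0.5517).
‖u_3‖ = 5.4075, so e_3 = (0.0510, -0.8672, 0.4846, 0.1020).
Qᵀb = (0.8944, 1.9100, -0.5867).
Back-substitute: x_3 = -0.5867/5.4075 = -0.1085.
x_2 = (1.9100 − 1.6609·(-0.1085))/2.4083 = 0.8679.
x_1 = (0.8944 − 0.4472·0.8679 + 0.0000·(-0.1085))/4.4721 = 0.1132.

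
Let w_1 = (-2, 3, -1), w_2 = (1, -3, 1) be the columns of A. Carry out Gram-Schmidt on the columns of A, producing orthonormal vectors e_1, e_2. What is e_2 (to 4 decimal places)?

e_2 = (-0.8452, -0.5071, 0.1690)

e_1 = w_1/‖w_1‖ = (-2, 3, -1)/3.7417 = (-0.5345, 0.8018, -0.2673).
r_{12} = e_1·w_2 = -3.2071.
u_2 = w_2 + 3.2071·e_1 = (-0.7143, -0.4286, 0.1429).
‖u_2‖ = 0.8452, so e_2 = (-0.8452, -0.5071, 0.1690).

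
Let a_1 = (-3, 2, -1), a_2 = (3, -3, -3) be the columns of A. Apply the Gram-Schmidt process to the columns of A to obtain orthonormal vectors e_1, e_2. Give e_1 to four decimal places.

e_1 = (-0.8018, 0.5345, -0.2673)

a_1 = (-3, 2, -1); ‖a_1‖ = 3.7417, so e_1 = (-0.8018, 0.5345, -0.2673).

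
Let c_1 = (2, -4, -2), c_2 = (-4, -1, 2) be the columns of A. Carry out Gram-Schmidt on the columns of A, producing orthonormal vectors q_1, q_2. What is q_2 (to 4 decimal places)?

q_1 = c_1/‖c_1‖ = (2, -4, -2)/4.8990 = (0.4082, -0.8165, -0.4082).
r_{12} = q_1·c_2 = -1.6330.
u_2 = c_2 + 1.6330·q_1 = (-3.3333, -2.3333, 1.3333).
‖u_2‖ = 4.2817, so q_2 = (-0.7785, -0.5449, 0.3114).

q_2 = (-0.7785, -0.5449, 0.3114)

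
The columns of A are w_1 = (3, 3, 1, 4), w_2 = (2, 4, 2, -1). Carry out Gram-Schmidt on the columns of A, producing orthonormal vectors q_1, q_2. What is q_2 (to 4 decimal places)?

w_1 = (3, 3, 1, 4); ‖w_1‖ = 5.9161, so q_1 = (0.5071, 0.5071, 0.1690, 0.6761).
q_1·w_2 = 0.5071·2 + 0.5071·4 + 0.1690·2 + 0.6761·(-1) = 2.7045.
u_2 = w_2 − 2.7045·q_1 = (0.6286, 2.6286, 1.5429, -2.8286).
‖u_2‖ = 4.2054, so q_2 = (0.1495, 0.6250, 0.3669, -0.6726).

q_2 = (0.1495, 0.6250, 0.3669, -0.6726)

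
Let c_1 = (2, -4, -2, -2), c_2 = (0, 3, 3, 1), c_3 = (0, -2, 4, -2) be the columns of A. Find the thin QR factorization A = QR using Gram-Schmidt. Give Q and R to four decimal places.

e_1 = c_1/‖c_1‖ = (2, -4, -2, -2)/5.2915 = (0.3780, -0.7559, -0.3780, -0.3780).
r_{12} = e_1·c_2 = -3.7796.
u_2 = c_2 + 3.7796·e_1 = (1.4286, 0.1429, 1.5714, -0.4286).
‖u_2‖ = 2.1712, so e_2 = (0.6580, 0.0658, 0.7237, -0.1974).
r_{13} = e_1·c_3 = 0.7559; r_{23} = e_2·c_3 = 3.1582.
u_3 = c_3 − 0.7559·e_1 − 3.1582·e_2 = (-2.3636, -1.6364, 2.0000, -1.0909).
‖u_3‖ = 3.6680, so e_3 = (-0.6444, -0.4461, 0.5452, -0.2974).

Q = [[0.3780, 0.6580, -0.6444], [-0.7559, 0.0658, -0.4461], [-0.3780, 0.7237, 0.5452], [-0.3780, -0.1974, -0.2974]], R = [[5.2915, -3.7796, 0.7559], [0.0000, 2.1712, 3.1582], [0.0000, 0.0000, 3.6680]]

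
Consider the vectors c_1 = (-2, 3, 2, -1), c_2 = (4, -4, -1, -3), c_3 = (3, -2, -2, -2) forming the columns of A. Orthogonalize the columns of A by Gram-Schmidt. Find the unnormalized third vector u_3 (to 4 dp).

c_1 = (-2, 3, 2, -1); ‖c_1‖ = 4.2426, so q_1 = (-0.4714, 0.7071, 0.4714, -0.2357).
q_1·c_2 = (-0.4714)·4 + 0.7071·(-4) + 0.4714·(-1) + (-0.2357)·(-3) = -4.4783.
u_2 = c_2 + 4.4783·q_1 = (1.8889, -0.8333, 1.1111, -4.0556).
‖u_2‖ = 4.6845, so q_2 = (0.4032, -0.1779, 0.2372, -0.8657).
q_1·c_3 = (-0.4714)·3 + 0.7071·(-2) + 0.4714·(-2) + (-0.2357)·(-2) = -3.2998; q_2·c_3 = 0.4032·3 + (-0.1779)·(-2) + 0.2372·(-2) + (-0.8657)·(-2) = 2.8226.
u_3 = c_3 + 3.2998·q_1 − 2.8226·q_2 = (0.3063, 0.8354, -1.1139, -0.3342).

u_3 = (0.3063, 0.8354, -1.1139, -0.3342)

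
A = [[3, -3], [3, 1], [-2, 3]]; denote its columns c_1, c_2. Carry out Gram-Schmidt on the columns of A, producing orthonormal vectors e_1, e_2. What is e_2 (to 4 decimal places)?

e_1 = c_1/‖c_1‖ = (3, 3, -2)/4.6904 = (0.6396, 0.6396, -0.4264).
r_{12} = e_1·c_2 = -2.5584.
u_2 = c_2 + 2.5584·e_1 = (-1.3636, 2.6364, 1.9091).
‖u_2‖ = 3.5291, so e_2 = (-0.3864, 0.7470, 0.5410).

e_2 = (-0.3864, 0.7470, 0.5410)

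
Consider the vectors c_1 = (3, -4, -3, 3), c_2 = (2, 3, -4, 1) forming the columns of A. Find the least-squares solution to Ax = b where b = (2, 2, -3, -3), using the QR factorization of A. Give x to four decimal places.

c_1 = (3, -4, -3, 3); ‖c_1‖ = 6.5574, so e_1 = (0.4575, -0.6100, -0.4575, 0.4575).
e_1·c_2 = 0.4575·2 + (-0.6100)·3 + (-0.4575)·(-4) + 0.4575·1 = 1.3725.
u_2 = c_2 − 1.3725·e_1 = (1.3721, 3.8372, -3.3721, 0.3721).
‖u_2‖ = 5.3025, so e_2 = (0.2588, 0.7237, -0.6359, 0.0702).
Qᵀb = (-0.3050, 3.6622).
Back-substitute: x_2 = 3.6622/5.3025 = 0.6907.
x_1 = (-0.3050 − 1.3725·0.6907)/6.5574 = -0.1911.

x = (-0.1911, 0.6907)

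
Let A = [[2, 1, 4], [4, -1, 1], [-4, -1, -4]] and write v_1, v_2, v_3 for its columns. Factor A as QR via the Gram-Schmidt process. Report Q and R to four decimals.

Q = [[0.3333, 0.5230, 0.7845], [0.6667, -0.7191, 0.1961], [-0.6667, -0.4576, 0.5883]], R = [[6.0000, 0.3333, 4.6667], [0.0000, 1.6997, 3.2032], [0.0000, 0.0000, 0.9806]]

v_1 = (2, 4, -4); ‖v_1‖ = 6.0000, so q_1 = (0.3333, 0.6667, -0.6667).
q_1·v_2 = 0.3333·1 + 0.6667·(-1) + (-0.6667)·(-1) = 0.3333.
u_2 = v_2 − 0.3333·q_1 = (0.8889, -1.2222, -0.7778).
‖u_2‖ = 1.6997, so q_2 = (0.5230, -0.7191, -0.4576).
q_1·v_3 = 0.3333·4 + 0.6667·1 + (-0.6667)·(-4) = 4.6667; q_2·v_3 = 0.5230·4 + (-0.7191)·1 + (-0.4576)·(-4) = 3.2032.
u_3 = v_3 − 4.6667·q_1 − 3.2032·q_2 = (0.7692, 0.1923, 0.5769).
‖u_3‖ = 0.9806, so q_3 = (0.7845, 0.1961, 0.5883).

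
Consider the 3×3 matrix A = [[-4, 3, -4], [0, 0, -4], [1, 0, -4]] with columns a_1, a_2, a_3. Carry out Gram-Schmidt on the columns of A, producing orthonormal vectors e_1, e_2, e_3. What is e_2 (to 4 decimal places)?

a_1 = (-4, 0, 1); ‖a_1‖ = 4.1231, so e_1 = (-0.9701, 0.0000, 0.2425).
e_1·a_2 = (-0.9701)·3 + 0.0000·0 + 0.2425·0 = -2.9104.
u_2 = a_2 + 2.9104·e_1 = (0.1765, 0.0000, 0.7059).
‖u_2‖ = 0.7276, so e_2 = (0.2425, 0.0000, 0.9701).

e_2 = (0.2425, 0.0000, 0.9701)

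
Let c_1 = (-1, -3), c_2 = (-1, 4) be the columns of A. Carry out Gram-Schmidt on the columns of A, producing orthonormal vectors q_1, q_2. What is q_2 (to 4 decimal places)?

q_2 = (-0.9487, 0.3162)

c_1 = (-1, -3); ‖c_1‖ = 3.1623, so q_1 = (-0.3162, -0.9487).
q_1·c_2 = (-0.3162)·(-1) + (-0.9487)·4 = -3.4785.
u_2 = c_2 + 3.4785·q_1 = (-2.1000, 0.7000).
‖u_2‖ = 2.2136, so q_2 = (-0.9487, 0.3162).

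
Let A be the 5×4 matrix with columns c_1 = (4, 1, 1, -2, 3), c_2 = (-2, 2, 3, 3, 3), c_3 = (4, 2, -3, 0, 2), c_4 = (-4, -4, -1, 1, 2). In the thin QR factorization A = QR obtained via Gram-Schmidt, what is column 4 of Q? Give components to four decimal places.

c_1 = (4, 1, 1, -2, 3); ‖c_1‖ = 5.5678, so e_1 = (0.7184, 0.1796, 0.1796, -0.3592, 0.5388).
e_1·c_2 = 0.7184·(-2) + 0.1796·2 + 0.1796·3 + (-0.3592)·3 + 0.5388·3 = 0.0000.
u_2 = c_2 + 0.0000·e_1 = (-2.0000, 2.0000, 3.0000, 3.0000, 3.0000).
‖u_2‖ = 5.9161, so e_2 = (-0.3381, 0.3381, 0.5071, 0.5071, 0.5071).
e_1·c_3 = 0.7184·4 + 0.1796·2 + 0.1796·(-3) + (-0.3592)·0 + 0.5388·2 = 3.7717; e_2·c_3 = (-0.3381)·4 + 0.3381·2 + 0.5071·(-3) + 0.5071·0 + 0.5071·2 = -1.1832.
u_3 = c_3 − 3.7717·e_1 + 1.1832·e_2 = (0.8903, 1.7226, -3.0774, 1.9548, 0.5677).
‖u_3‖ = 4.1682, so e_3 = (0.2136, 0.4133, -0.7383, 0.4690, 0.1362).
e_1·c_4 = 0.7184·(-4) + 0.1796·(-4) + 0.1796·(-1) + (-0.3592)·1 + 0.5388·2 = -3.0533; e_2·c_4 = (-0.3381)·(-4) + 0.3381·(-4) + 0.5071·(-1) + 0.5071·1 + 0.5071·2 = 1.0142; e_3·c_4 = 0.2136·(-4) + 0.4133·(-4) + (-0.7383)·(-1) + 0.4690·1 + 0.1362·2 = -1.0277.
u_4 = c_4 + 3.0533·e_1 − 1.0142·e_2 + 1.0277·e_3 = (-1.2441, -3.3697, -1.7247, -0.1291, 3.2709).
‖u_4‖ = 5.1568, so e_4 = (-0.2412, -0.6535, -0.3344, -0.0250, 0.6343).

e_4 = (-0.2412, -0.6535, -0.3344, -0.0250, 0.6343)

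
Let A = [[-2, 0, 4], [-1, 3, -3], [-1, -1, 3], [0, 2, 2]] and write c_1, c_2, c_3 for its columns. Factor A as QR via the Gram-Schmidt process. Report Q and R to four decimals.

Q = [[-0.8165, -0.1826, 0.1845], [-0.4082, 0.7303, -0.5074], [-0.4082, -0.3651, 0.1384], [0.0000, 0.5477, 0.8303]], R = [[2.4495, -0.8165, -3.2660], [0.0000, 3.6515, -2.9212], [0.0000, 0.0000, 4.3359]]

c_1 = (-2, -1, -1, 0); ‖c_1‖ = 2.4495, so e_1 = (-0.8165, -0.4082, -0.4082, 0.0000).
e_1·c_2 = (-0.8165)·0 + (-0.4082)·3 + (-0.4082)·(-1) + 0.0000·2 = -0.8165.
u_2 = c_2 + 0.8165·e_1 = (-0.6667, 2.6667, -1.3333, 2.0000).
‖u_2‖ = 3.6515, so e_2 = (-0.1826, 0.7303, -0.3651, 0.5477).
e_1·c_3 = (-0.8165)·4 + (-0.4082)·(-3) + (-0.4082)·3 + 0.0000·2 = -3.2660; e_2·c_3 = (-0.1826)·4 + 0.7303·(-3) + (-0.3651)·3 + 0.5477·2 = -2.9212.
u_3 = c_3 + 3.2660·e_1 + 2.9212·e_2 = (0.8000, -2.2000, 0.6000, 3.6000).
‖u_3‖ = 4.3359, so e_3 = (0.1845, -0.5074, 0.1384, 0.8303).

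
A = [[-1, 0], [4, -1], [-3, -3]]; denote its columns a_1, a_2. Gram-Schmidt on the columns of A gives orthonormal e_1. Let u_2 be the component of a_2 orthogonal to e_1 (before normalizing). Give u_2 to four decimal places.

u_2 = (0.1923, -1.7692, -2.4231)

a_1 = (-1, 4, -3); ‖a_1‖ = 5.0990, so e_1 = (-0.1961, 0.7845, -0.5883).
e_1·a_2 = (-0.1961)·0 + 0.7845·(-1) + (-0.5883)·(-3) = 0.9806.
u_2 = a_2 − 0.9806·e_1 = (0.1923, -1.7692, -2.4231).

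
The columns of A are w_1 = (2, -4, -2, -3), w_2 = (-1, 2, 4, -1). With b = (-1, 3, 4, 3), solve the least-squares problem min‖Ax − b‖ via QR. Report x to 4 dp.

e_1 = w_1/‖w_1‖ = (2, -4, -2, -3)/5.7446 = (0.3482, -0.6963, -0.3482, -0.5222).
r_{12} = e_1·w_2 = -2.6112.
u_2 = w_2 + 2.6112·e_1 = (-0.0909, 0.1818, 3.0909, -2.3636).
‖u_2‖ = 3.8964, so e_2 = (-0.0233, 0.0467, 0.7933, -0.6066).
Qᵀb = (-5.3964, 1.5166).
Back-substitute: x_2 = 1.5166/3.8964 = 0.3892.
x_1 = (-5.3964 + 2.6112·0.3892)/5.7446 = -0.7625.

x = (-0.7625, 0.3892)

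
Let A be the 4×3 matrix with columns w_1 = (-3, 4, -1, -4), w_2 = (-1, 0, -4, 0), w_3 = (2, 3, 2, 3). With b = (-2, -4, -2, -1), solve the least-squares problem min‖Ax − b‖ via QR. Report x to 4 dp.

x = (-0.2977, 0.1765, -0.9083)

e_1 = w_1/‖w_1‖ = (-3, 4, -1, -4)/6.4807 = (-0.4629, 0.6172, -0.1543, -0.6172).
r_{12} = e_1·w_2 = 1.0801.
u_2 = w_2 − 1.0801·e_1 = (-0.5000, -0.6667, -3.8333, 0.6667).
‖u_2‖ = 3.9791, so e_2 = (-0.1257, -0.1675, -0.9634, 0.1675).
r_{13} = e_1·w_3 = -1.2344; r_{23} = e_2·w_3 = -2.1780.
u_3 = w_3 + 1.2344·e_1 + 2.1780·e_2 = (1.1549, 3.3970, -0.2887, 2.6030).
‖u_3‖ = 4.4421, so e_3 = (0.2600, 0.7647, -0.0650, 0.5860).
Qᵀb = (-0.6172, 2.6807, -4.0349).
Back-substitute: x_3 = -4.0349/4.4421 = -0.9083.
x_2 = (2.6807 + 2.1780·(-0.9083))/3.9791 = 0.1765.
x_1 = (-0.6172 − 1.0801·0.1765 + 1.2344·(-0.9083))/6.4807 = -0.2977.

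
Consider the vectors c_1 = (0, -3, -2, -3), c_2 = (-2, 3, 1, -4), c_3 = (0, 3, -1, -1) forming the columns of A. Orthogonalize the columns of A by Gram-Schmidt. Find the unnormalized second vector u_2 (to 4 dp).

u_2 = (-2.0000, 3.1364, 1.0909, -3.8636)

c_1 = (0, -3, -2, -3); ‖c_1‖ = 4.6904, so q_1 = (0.0000, -0.6396, -0.4264, -0.6396).
q_1·c_2 = 0.0000·(-2) + (-0.6396)·3 + (-0.4264)·1 + (-0.6396)·(-4) = 0.2132.
u_2 = c_2 − 0.2132·q_1 = (-2.0000, 3.1364, 1.0909, -3.8636).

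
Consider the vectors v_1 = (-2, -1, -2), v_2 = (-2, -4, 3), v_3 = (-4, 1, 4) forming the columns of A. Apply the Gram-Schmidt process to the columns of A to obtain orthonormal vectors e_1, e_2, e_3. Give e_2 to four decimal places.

e_2 = (-0.2911, -0.7070, 0.6446)

e_1 = v_1/‖v_1‖ = (-2, -1, -2)/3.0000 = (-0.6667, -0.3333, -0.6667).
r_{12} = e_1·v_2 = 0.6667.
u_2 = v_2 − 0.6667·e_1 = (-1.5556, -3.7778, 3.4444).
‖u_2‖ = 5.3437, so e_2 = (-0.2911, -0.7070, 0.6446).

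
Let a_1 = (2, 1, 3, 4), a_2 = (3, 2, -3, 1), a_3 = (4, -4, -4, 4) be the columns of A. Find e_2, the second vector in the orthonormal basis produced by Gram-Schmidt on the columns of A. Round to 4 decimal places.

e_2 = (0.5877, 0.3988, -0.6926, 0.1259)

e_1 = a_1/‖a_1‖ = (2, 1, 3, 4)/5.4772 = (0.3651, 0.1826, 0.5477, 0.7303).
r_{12} = e_1·a_2 = 0.5477.
u_2 = a_2 − 0.5477·e_1 = (2.8000, 1.9000, -3.3000, 0.6000).
‖u_2‖ = 4.7645, so e_2 = (0.5877, 0.3988, -0.6926, 0.1259).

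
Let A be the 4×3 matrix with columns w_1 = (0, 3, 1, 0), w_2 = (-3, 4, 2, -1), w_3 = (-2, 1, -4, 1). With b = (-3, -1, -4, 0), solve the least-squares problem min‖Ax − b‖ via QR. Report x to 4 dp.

x = (-1.2441, 0.4514, 0.8775)

w_1 = (0, 3, 1, 0); ‖w_1‖ = 3.1623, so q_1 = (0.0000, 0.9487, 0.3162, 0.0000).
q_1·w_2 = 0.0000·(-3) + 0.9487·4 + 0.3162·2 + 0.0000·(-1) = 4.4272.
u_2 = w_2 − 4.4272·q_1 = (-3.0000, -0.2000, 0.6000, -1.0000).
‖u_2‖ = 3.2249, so q_2 = (-0.9303, -0.0620, 0.1861, -0.3101).
q_1·w_3 = 0.0000·(-2) + 0.9487·1 + 0.3162·(-4) + 0.0000·1 = -0.3162; q_2·w_3 = (-0.9303)·(-2) + (-0.0620)·1 + 0.1861·(-4) + (-0.3101)·1 = 0.7442.
u_3 = w_3 + 0.3162·q_1 − 0.7442·q_2 = (-1.3077, 1.3462, -4.0385, 1.2308).
‖u_3‖ = 4.6202, so q_3 = (-0.2830, 0.2914, -0.8741, 0.2664).
Qᵀb = (-2.2136, 2.1086, 4.0541).
Back-substitute: x_3 = 4.0541/4.6202 = 0.8775.
x_2 = (2.1086 − 0.7442·0.8775)/3.2249 = 0.4514.
x_1 = (-2.2136 − 4.4272·0.4514 + 0.3162·0.8775)/3.1623 = -1.2441.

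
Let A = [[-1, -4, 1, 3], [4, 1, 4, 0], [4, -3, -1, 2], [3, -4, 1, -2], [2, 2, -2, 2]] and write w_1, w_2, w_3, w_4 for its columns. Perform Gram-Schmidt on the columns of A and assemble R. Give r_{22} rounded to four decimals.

r_{22} = 6.5475

w_1 = (-1, 4, 4, 3, 2); ‖w_1‖ = 6.7823, so q_1 = (-0.1474, 0.5898, 0.5898, 0.4423, 0.2949).
q_1·w_2 = (-0.1474)·(-4) + 0.5898·1 + 0.5898·(-3) + 0.4423·(-4) + 0.2949·2 = -1.7693.
u_2 = w_2 + 1.7693·q_1 = (-4.2609, 2.0435, -1.9565, -3.2174, 2.5217).
r_{22} = ‖u_2‖ = 6.5475.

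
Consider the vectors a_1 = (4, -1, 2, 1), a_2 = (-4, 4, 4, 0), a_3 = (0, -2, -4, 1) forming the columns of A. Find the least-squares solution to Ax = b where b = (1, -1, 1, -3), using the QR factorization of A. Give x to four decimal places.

q_1 = a_1/‖a_1‖ = (4, -1, 2, 1)/4.6904 = (0.8528, -0.2132, 0.4264, 0.2132).
r_{12} = q_1·a_2 = -2.5584.
u_2 = a_2 + 2.5584·q_1 = (-1.8182, 3.4545, 5.0909, 0.5455).
‖u_2‖ = 6.4385, so q_2 = (-0.2824, 0.5365, 0.7907, 0.0847).
r_{13} = q_1·a_3 = -1.0660; r_{23} = q_2·a_3 = -4.1512.
u_3 = a_3 + 1.0660·q_1 + 4.1512·q_2 = (-0.2632, 0.0000, -0.2632, 1.5789).
‖u_3‖ = 1.6222, so q_3 = (-0.1622, 0.0000, -0.1622, 0.9733).
Qᵀb = (0.8528, -0.2824, -3.2444).
Back-substitute: x_3 = -3.2444/1.6222 = -2.0000.
x_2 = (-0.2824 + 4.1512·(-2.0000))/6.4385 = -1.3333.
x_1 = (0.8528 + 2.5584·(-1.3333) + 1.0660·(-2.0000))/4.6904 = -1.0000.

x = (-1.0000, -1.3333, -2.0000)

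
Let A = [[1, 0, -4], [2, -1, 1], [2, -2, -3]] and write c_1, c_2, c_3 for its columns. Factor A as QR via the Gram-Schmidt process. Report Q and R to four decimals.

c_1 = (1, 2, 2); ‖c_1‖ = 3.0000, so e_1 = (0.3333, 0.6667, 0.6667).
e_1·c_2 = 0.3333·0 + 0.6667·(-1) + 0.6667·(-2) = -2.0000.
u_2 = c_2 + 2.0000·e_1 = (0.6667, 0.3333, -0.6667).
‖u_2‖ = 1.0000, so e_2 = (0.6667, 0.3333, -0.6667).
e_1·c_3 = 0.3333·(-4) + 0.6667·1 + 0.6667·(-3) = -2.6667; e_2·c_3 = 0.6667·(-4) + 0.3333·1 + (-0.6667)·(-3) = -0.3333.
u_3 = c_3 + 2.6667·e_1 + 0.3333·e_2 = (-2.8889, 2.8889, -1.4444).
‖u_3‖ = 4.3333, so e_3 = (-0.6667, 0.6667, -0.3333).

Q = [[0.3333, 0.6667, -0.6667], [0.6667, 0.3333, 0.6667], [0.6667, -0.6667, -0.3333]], R = [[3.0000, -2.0000, -2.6667], [0.0000, 1.0000, -0.3333], [0.0000, 0.0000, 4.3333]]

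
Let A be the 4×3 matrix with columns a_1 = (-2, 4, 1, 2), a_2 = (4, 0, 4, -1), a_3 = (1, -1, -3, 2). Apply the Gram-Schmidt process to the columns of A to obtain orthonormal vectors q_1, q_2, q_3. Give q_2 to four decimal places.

a_1 = (-2, 4, 1, 2); ‖a_1‖ = 5.0000, so q_1 = (-0.4000, 0.8000, 0.2000, 0.4000).
q_1·a_2 = (-0.4000)·4 + 0.8000·0 + 0.2000·4 + 0.4000·(-1) = -1.2000.
u_2 = a_2 + 1.2000·q_1 = (3.5200, 0.9600, 4.2400, -0.5200).
‖u_2‖ = 5.6178, so q_2 = (0.6266, 0.1709, 0.7547, -0.0926).

q_2 = (0.6266, 0.1709, 0.7547, -0.0926)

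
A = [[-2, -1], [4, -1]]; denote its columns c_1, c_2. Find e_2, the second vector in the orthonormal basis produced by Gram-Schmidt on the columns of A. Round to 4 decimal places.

c_1 = (-2, 4); ‖c_1‖ = 4.4721, so e_1 = (-0.4472, 0.8944).
e_1·c_2 = (-0.4472)·(-1) + 0.8944·(-1) = -0.4472.
u_2 = c_2 + 0.4472·e_1 = (-1.2000, -0.6000).
‖u_2‖ = 1.3416, so e_2 = (-0.8944, -0.4472).

e_2 = (-0.8944, -0.4472)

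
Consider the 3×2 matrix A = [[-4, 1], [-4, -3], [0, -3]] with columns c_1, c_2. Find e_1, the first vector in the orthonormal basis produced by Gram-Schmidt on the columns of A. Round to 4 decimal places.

e_1 = (-0.7071, -0.7071, 0.0000)

e_1 = c_1/‖c_1‖ = (-4, -4, 0)/5.6569 = (-0.7071, -0.7071, 0.0000).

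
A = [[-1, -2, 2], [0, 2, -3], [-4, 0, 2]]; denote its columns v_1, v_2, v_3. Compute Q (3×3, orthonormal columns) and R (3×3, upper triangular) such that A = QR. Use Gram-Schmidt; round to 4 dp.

Q = [[-0.2425, -0.6755, -0.6963], [0.0000, 0.7177, -0.6963], [-0.9701, 0.1689, 0.1741]], R = [[4.1231, 0.4851, -2.4254], [0.0000, 2.7865, -3.1665], [0.0000, 0.0000, 1.0445]]

v_1 = (-1, 0, -4); ‖v_1‖ = 4.1231, so e_1 = (-0.2425, 0.0000, -0.9701).
e_1·v_2 = (-0.2425)·(-2) + 0.0000·2 + (-0.9701)·0 = 0.4851.
u_2 = v_2 − 0.4851·e_1 = (-1.8824, 2.0000, 0.4706).
‖u_2‖ = 2.7865, so e_2 = (-0.6755, 0.7177, 0.1689).
e_1·v_3 = (-0.2425)·2 + 0.0000·(-3) + (-0.9701)·2 = -2.4254; e_2·v_3 = (-0.6755)·2 + 0.7177·(-3) + 0.1689·2 = -3.1665.
u_3 = v_3 + 2.4254·e_1 + 3.1665·e_2 = (-0.7273, -0.7273, 0.1818).
‖u_3‖ = 1.0445, so e_3 = (-0.6963, -0.6963, 0.1741).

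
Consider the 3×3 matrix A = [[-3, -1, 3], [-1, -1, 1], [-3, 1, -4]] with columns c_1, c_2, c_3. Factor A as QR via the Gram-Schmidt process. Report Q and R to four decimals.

c_1 = (-3, -1, -3); ‖c_1‖ = 4.3589, so q_1 = (-0.6882, -0.2294, -0.6882).
q_1·c_2 = (-0.6882)·(-1) + (-0.2294)·(-1) + (-0.6882)·1 = 0.2294.
u_2 = c_2 − 0.2294·q_1 = (-0.8421, -0.9474, 1.1579).
‖u_2‖ = 1.7168, so q_2 = (-0.4905, -0.5518, 0.6745).
q_1·c_3 = (-0.6882)·3 + (-0.2294)·1 + (-0.6882)·(-4) = 0.4588; q_2·c_3 = (-0.4905)·3 + (-0.5518)·1 + 0.6745·(-4) = -4.7212.
u_3 = c_3 − 0.4588·q_1 + 4.7212·q_2 = (1.0000, -1.5000, -0.5000).
‖u_3‖ = 1.8708, so q_3 = (0.5345, -0.8018, -0.2673).

Q = [[-0.6882, -0.4905, 0.5345], [-0.2294, -0.5518, -0.8018], [-0.6882, 0.6745, -0.2673]], R = [[4.3589, 0.2294, 0.4588], [0.0000, 1.7168, -4.7212], [0.0000, 0.0000, 1.8708]]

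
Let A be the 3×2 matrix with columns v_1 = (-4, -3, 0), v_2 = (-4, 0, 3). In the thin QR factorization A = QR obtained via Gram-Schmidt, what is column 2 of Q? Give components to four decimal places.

v_1 = (-4, -3, 0); ‖v_1‖ = 5.0000, so e_1 = (-0.8000, -0.6000, 0.0000).
e_1·v_2 = (-0.8000)·(-4) + (-0.6000)·0 + 0.0000·3 = 3.2000.
u_2 = v_2 − 3.2000·e_1 = (-1.4400, 1.9200, 3.0000).
‖u_2‖ = 3.8419, so e_2 = (-0.3748, 0.4998, 0.7809).

e_2 = (-0.3748, 0.4998, 0.7809)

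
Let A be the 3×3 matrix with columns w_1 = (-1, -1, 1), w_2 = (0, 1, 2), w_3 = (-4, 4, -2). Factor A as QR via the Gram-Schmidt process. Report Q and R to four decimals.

w_1 = (-1, -1, 1); ‖w_1‖ = 1.7321, so q_1 = (-0.5774, -0.5774, 0.5774).
q_1·w_2 = (-0.5774)·0 + (-0.5774)·1 + 0.5774·2 = 0.5774.
u_2 = w_2 − 0.5774·q_1 = (0.3333, 1.3333, 1.6667).
‖u_2‖ = 2.1602, so q_2 = (0.1543, 0.6172, 0.7715).
q_1·w_3 = (-0.5774)·(-4) + (-0.5774)·4 + 0.5774·(-2) = -1.1547; q_2·w_3 = 0.1543·(-4) + 0.6172·4 + 0.7715·(-2) = 0.3086.
u_3 = w_3 + 1.1547·q_1 − 0.3086·q_2 = (-4.7143, 3.1429, -1.5714).
‖u_3‖ = 5.8797, so q_3 = (-0.8018, 0.5345, -0.2673).

Q = [[-0.5774, 0.1543, -0.8018], [-0.5774, 0.6172, 0.5345], [0.5774, 0.7715, -0.2673]], R = [[1.7321, 0.5774, -1.1547], [0.0000, 2.1602, 0.3086], [0.0000, 0.0000, 5.8797]]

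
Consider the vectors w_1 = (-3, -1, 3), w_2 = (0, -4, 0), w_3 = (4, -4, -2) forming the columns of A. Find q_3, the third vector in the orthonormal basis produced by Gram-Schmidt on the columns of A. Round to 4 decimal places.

q_1 = w_1/‖w_1‖ = (-3, -1, 3)/4.3589 = (-0.6882, -0.2294, 0.6882).
r_{12} = q_1·w_2 = 0.9177.
u_2 = w_2 − 0.9177·q_1 = (0.6316, -3.7895, -0.6316).
‖u_2‖ = 3.8933, so q_2 = (0.1622, -0.9733, -0.1622).
r_{13} = q_1·w_3 = -3.2118; r_{23} = q_2·w_3 = 4.8666.
u_3 = w_3 + 3.2118·q_1 − 4.8666·q_2 = (1.0000, 0.0000, 1.0000).
‖u_3‖ = 1.4142, so q_3 = (0.7071, 0.0000, 0.7071).

q_3 = (0.7071, 0.0000, 0.7071)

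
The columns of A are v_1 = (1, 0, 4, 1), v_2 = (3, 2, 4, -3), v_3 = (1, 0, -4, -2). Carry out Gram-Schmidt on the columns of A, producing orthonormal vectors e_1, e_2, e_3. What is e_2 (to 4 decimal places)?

e_2 = (0.4329, 0.4102, 0.0911, -0.7975)

v_1 = (1, 0, 4, 1); ‖v_1‖ = 4.2426, so e_1 = (0.2357, 0.0000, 0.9428, 0.2357).
e_1·v_2 = 0.2357·3 + 0.0000·2 + 0.9428·4 + 0.2357·(-3) = 3.7712.
u_2 = v_2 − 3.7712·e_1 = (2.1111, 2.0000, 0.4444, -3.8889).
‖u_2‖ = 4.8762, so e_2 = (0.4329, 0.4102, 0.0911, -0.7975).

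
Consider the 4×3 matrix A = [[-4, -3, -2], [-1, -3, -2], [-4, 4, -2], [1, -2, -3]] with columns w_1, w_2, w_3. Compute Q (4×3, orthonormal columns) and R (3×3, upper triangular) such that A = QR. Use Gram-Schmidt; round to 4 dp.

e_1 = w_1/‖w_1‖ = (-4, -1, -4, 1)/5.8310 = (-0.6860, -0.1715, -0.6860, 0.1715).
r_{12} = e_1·w_2 = -0.5145.
u_2 = w_2 + 0.5145·e_1 = (-3.3529, -3.0882, 3.6471, -1.9118).
‖u_2‖ = 6.1429, so e_2 = (-0.5458, -0.5027, 0.5937, -0.3112).
r_{13} = e_1·w_3 = 2.5725; r_{23} = e_2·w_3 = 1.8434.
u_3 = w_3 − 2.5725·e_1 − 1.8434·e_2 = (0.7708, -0.6321, -1.3297, -2.8675).
‖u_3‖ = 3.3143, so e_3 = (0.2326, -0.1907, -0.4012, -0.8652).

Q = [[-0.6860, -0.5458, 0.2326], [-0.1715, -0.5027, -0.1907], [-0.6860, 0.5937, -0.4012], [0.1715, -0.3112, -0.8652]], R = [[5.8310, -0.5145, 2.5725], [0.0000, 6.1429, 1.8434], [0.0000, 0.0000, 3.3143]]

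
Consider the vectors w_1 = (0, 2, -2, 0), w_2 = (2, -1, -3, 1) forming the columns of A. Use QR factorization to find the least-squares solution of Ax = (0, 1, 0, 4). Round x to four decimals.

w_1 = (0, 2, -2, 0); ‖w_1‖ = 2.8284, so q_1 = (0.0000, 0.7071, -0.7071, 0.0000).
q_1·w_2 = 0.0000·2 + 0.7071·(-1) + (-0.7071)·(-3) + 0.0000·1 = 1.4142.
u_2 = w_2 − 1.4142·q_1 = (2.0000, -2.0000, -2.0000, 1.0000).
‖u_2‖ = 3.6056, so q_2 = (0.5547, -0.5547, -0.5547, 0.2774).
Qᵀb = (0.7071, 0.5547).
Back-substitute: x_2 = 0.5547/3.6056 = 0.1538.
x_1 = (0.7071 − 1.4142·0.1538)/2.8284 = 0.1731.

x = (0.1731, 0.1538)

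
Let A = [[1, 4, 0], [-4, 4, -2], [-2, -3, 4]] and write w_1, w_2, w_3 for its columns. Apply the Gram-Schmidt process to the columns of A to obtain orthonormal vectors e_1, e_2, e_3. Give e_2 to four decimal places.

e_2 = (0.6838, 0.4558, -0.5698)

w_1 = (1, -4, -2); ‖w_1‖ = 4.5826, so e_1 = (0.2182, -0.8729, -0.4364).
e_1·w_2 = 0.2182·4 + (-0.8729)·4 + (-0.4364)·(-3) = -1.3093.
u_2 = w_2 + 1.3093·e_1 = (4.2857, 2.8571, -3.5714).
‖u_2‖ = 6.2678, so e_2 = (0.6838, 0.4558, -0.5698).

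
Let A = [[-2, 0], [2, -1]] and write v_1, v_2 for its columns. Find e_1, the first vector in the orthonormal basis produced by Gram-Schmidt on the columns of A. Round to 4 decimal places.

e_1 = v_1/‖v_1‖ = (-2, 2)/2.8284 = (-0.7071, 0.7071).

e_1 = (-0.7071, 0.7071)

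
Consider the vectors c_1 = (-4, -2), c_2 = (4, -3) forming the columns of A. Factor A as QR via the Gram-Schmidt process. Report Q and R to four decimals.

Q = [[-0.8944, 0.4472], [-0.4472, -0.8944]], R = [[4.4721, -2.2361], [0.0000, 4.4721]]

e_1 = c_1/‖c_1‖ = (-4, -2)/4.4721 = (-0.8944, -0.4472).
r_{12} = e_1·c_2 = -2.2361.
u_2 = c_2 + 2.2361·e_1 = (2.0000, -4.0000).
‖u_2‖ = 4.4721, so e_2 = (0.4472, -0.8944).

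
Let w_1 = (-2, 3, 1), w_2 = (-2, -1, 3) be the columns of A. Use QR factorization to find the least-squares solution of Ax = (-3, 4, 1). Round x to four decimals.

x = (1.3667, -0.0333)

w_1 = (-2, 3, 1); ‖w_1‖ = 3.7417, so q_1 = (-0.5345, 0.8018, 0.2673).
q_1·w_2 = (-0.5345)·(-2) + 0.8018·(-1) + 0.2673·3 = 1.0690.
u_2 = w_2 − 1.0690·q_1 = (-1.4286, -1.8571, 2.7143).
‖u_2‖ = 3.5857, so q_2 = (-0.3984, -0.5179, 0.7570).
Qᵀb = (5.0780, -0.1195).
Back-substitute: x_2 = -0.1195/3.5857 = -0.0333.
x_1 = (5.0780 − 1.0690·(-0.0333))/3.7417 = 1.3667.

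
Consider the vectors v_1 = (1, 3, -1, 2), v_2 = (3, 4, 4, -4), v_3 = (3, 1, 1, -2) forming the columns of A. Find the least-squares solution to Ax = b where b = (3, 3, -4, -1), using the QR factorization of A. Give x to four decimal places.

q_1 = v_1/‖v_1‖ = (1, 3, -1, 2)/3.8730 = (0.2582, 0.7746, -0.2582, 0.5164).
r_{12} = q_1·v_2 = 0.7746.
u_2 = v_2 − 0.7746·q_1 = (2.8000, 3.4000, 4.2000, -4.4000).
‖u_2‖ = 7.5100, so q_2 = (0.3728, 0.4527, 0.5593, -0.5859).
r_{13} = q_1·v_3 = 0.2582; r_{23} = q_2·v_3 = 3.3023.
u_3 = v_3 − 0.2582·q_1 − 3.3023·q_2 = (1.7021, -0.6950, -0.7801, -0.1986).
‖u_3‖ = 2.0071, so q_3 = (0.8481, -0.3463, -0.3887, -0.0989).
Qᵀb = (3.6148, 0.8256, 3.1590).
Back-substitute: x_3 = 3.1590/2.0071 = 1.5739.
x_2 = (0.8256 − 3.3023·1.5739)/7.5100 = -0.5822.
x_1 = (3.6148 − 0.7746·(-0.5822) − 0.2582·1.5739)/3.8730 = 0.9448.

x = (0.9448, -0.5822, 1.5739)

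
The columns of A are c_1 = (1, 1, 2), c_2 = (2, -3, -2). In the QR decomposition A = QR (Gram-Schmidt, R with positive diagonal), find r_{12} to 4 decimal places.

c_1 = (1, 1, 2); ‖c_1‖ = 2.4495, so q_1 = (0.4082, 0.4082, 0.8165).
r_{12} = q_1·c_2 = -2.0412.

r_{12} = -2.0412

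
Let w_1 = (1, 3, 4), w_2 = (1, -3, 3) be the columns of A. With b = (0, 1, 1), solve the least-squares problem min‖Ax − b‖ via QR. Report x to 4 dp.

x = (0.2782, -0.0586)

e_1 = w_1/‖w_1‖ = (1, 3, 4)/5.0990 = (0.1961, 0.5883, 0.7845).
r_{12} = e_1·w_2 = 0.7845.
u_2 = w_2 − 0.7845·e_1 = (0.8462, -3.4615, 2.3846).
‖u_2‖ = 4.2877, so e_2 = (0.1973, -0.8073, 0.5561).
Qᵀb = (1.3728, -0.2512).
Back-substitute: x_2 = -0.2512/4.2877 = -0.0586.
x_1 = (1.3728 − 0.7845·(-0.0586))/5.0990 = 0.2782.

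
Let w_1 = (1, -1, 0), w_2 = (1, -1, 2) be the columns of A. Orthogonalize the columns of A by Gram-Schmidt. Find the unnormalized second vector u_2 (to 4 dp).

e_1 = w_1/‖w_1‖ = (1, -1, 0)/1.4142 = (0.7071, -0.7071, 0.0000).
r_{12} = e_1·w_2 = 1.4142.
u_2 = w_2 − 1.4142·e_1 = (0.0000, 0.0000, 2.0000).

u_2 = (0.0000, 0.0000, 2.0000)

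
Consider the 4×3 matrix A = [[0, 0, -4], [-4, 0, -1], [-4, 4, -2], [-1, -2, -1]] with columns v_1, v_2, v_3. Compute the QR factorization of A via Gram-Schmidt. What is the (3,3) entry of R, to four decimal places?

r_{33} = 4.1063

v_1 = (0, -4, -4, -1); ‖v_1‖ = 5.7446, so q_1 = (0.0000, -0.6963, -0.6963, -0.1741).
q_1·v_2 = 0.0000·0 + (-0.6963)·0 + (-0.6963)·4 + (-0.1741)·(-2) = -2.4371.
u_2 = v_2 + 2.4371·q_1 = (0.0000, -1.6970, 2.3030, -2.4242).
‖u_2‖ = 3.7497, so q_2 = (0.0000, -0.4526, 0.6142, -0.6465).
q_1·v_3 = 0.0000·(-4) + (-0.6963)·(-1) + (-0.6963)·(-2) + (-0.1741)·(-1) = 2.2630; q_2·v_3 = 0.0000·(-4) + (-0.4526)·(-1) + 0.6142·(-2) + (-0.6465)·(-1) = -0.1293.
u_3 = v_3 − 2.2630·q_1 + 0.1293·q_2 = (-4.0000, 0.5172, -0.3448, -0.6897).
r_{33} = ‖u_3‖ = 4.1063.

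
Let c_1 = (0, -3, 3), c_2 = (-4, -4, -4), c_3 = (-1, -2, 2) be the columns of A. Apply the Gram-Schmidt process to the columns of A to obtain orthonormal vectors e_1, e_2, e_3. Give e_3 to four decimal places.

e_3 = (-0.8165, 0.4082, 0.4082)

e_1 = c_1/‖c_1‖ = (0, -3, 3)/4.2426 = (0.0000, -0.7071, 0.7071).
r_{12} = e_1·c_2 = 0.0000.
u_2 = c_2 + 0.0000·e_1 = (-4.0000, -4.0000, -4.0000).
‖u_2‖ = 6.9282, so e_2 = (-0.5774, -0.5774, -0.5774).
r_{13} = e_1·c_3 = 2.8284; r_{23} = e_2·c_3 = 0.5774.
u_3 = c_3 − 2.8284·e_1 − 0.5774·e_2 = (-0.6667, 0.3333, 0.3333).
‖u_3‖ = 0.8165, so e_3 = (-0.8165, 0.4082, 0.4082).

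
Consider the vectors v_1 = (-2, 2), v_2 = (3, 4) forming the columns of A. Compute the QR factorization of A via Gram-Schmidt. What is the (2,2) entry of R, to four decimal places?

v_1 = (-2, 2); ‖v_1‖ = 2.8284, so e_1 = (-0.7071, 0.7071).
e_1·v_2 = (-0.7071)·3 + 0.7071·4 = 0.7071.
u_2 = v_2 − 0.7071·e_1 = (3.5000, 3.5000).
r_{22} = ‖u_2‖ = 4.9497.

r_{22} = 4.9497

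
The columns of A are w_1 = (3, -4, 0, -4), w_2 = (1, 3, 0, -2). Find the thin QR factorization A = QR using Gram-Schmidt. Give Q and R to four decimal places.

q_1 = w_1/‖w_1‖ = (3, -4, 0, -4)/6.4031 = (0.4685, -0.6247, 0.0000, -0.6247).
r_{12} = q_1·w_2 = -0.1562.
u_2 = w_2 + 0.1562·q_1 = (1.0732, 2.9024, 0.0000, -2.0976).
‖u_2‖ = 3.7384, so q_2 = (0.2871, 0.7764, 0.0000, -0.5611).

Q = [[0.4685, 0.2871], [-0.6247, 0.7764], [0.0000, 0.0000], [-0.6247, -0.5611]], R = [[6.4031, -0.1562], [0.0000, 3.7384]]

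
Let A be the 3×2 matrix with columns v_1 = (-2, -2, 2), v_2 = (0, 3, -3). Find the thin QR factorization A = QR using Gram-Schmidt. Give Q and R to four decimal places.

v_1 = (-2, -2, 2); ‖v_1‖ = 3.4641, so q_1 = (-0.5774, -0.5774, 0.5774).
q_1·v_2 = (-0.5774)·0 + (-0.5774)·3 + 0.5774·(-3) = -3.4641.
u_2 = v_2 + 3.4641·q_1 = (-2.0000, 1.0000, -1.0000).
‖u_2‖ = 2.4495, so q_2 = (-0.8165, 0.4082, -0.4082).

Q = [[-0.5774, -0.8165], [-0.5774, 0.4082], [0.5774, -0.4082]], R = [[3.4641, -3.4641], [0.0000, 2.4495]]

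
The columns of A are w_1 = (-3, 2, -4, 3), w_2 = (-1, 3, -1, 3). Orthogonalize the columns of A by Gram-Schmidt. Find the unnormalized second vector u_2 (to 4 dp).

q_1 = w_1/‖w_1‖ = (-3, 2, -4, 3)/6.1644 = (-0.4867, 0.3244, -0.6489, 0.4867).
r_{12} = q_1·w_2 = 3.5689.
u_2 = w_2 − 3.5689·q_1 = (0.7368, 1.8421, 1.3158, 1.2632).

u_2 = (0.7368, 1.8421, 1.3158, 1.2632)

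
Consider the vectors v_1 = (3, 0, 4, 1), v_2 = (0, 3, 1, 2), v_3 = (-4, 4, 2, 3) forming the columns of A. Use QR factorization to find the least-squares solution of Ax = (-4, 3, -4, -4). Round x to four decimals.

x = (-1.3195, 0.3811, -0.0209)

v_1 = (3, 0, 4, 1); ‖v_1‖ = 5.0990, so q_1 = (0.5883, 0.0000, 0.7845, 0.1961).
q_1·v_2 = 0.5883·0 + 0.0000·3 + 0.7845·1 + 0.1961·2 = 1.1767.
u_2 = v_2 − 1.1767·q_1 = (-0.6923, 3.0000, 0.0769, 1.7692).
‖u_2‖ = 3.5518, so q_2 = (-0.1949, 0.8446, 0.0217, 0.4981).
q_1·v_3 = 0.5883·(-4) + 0.0000·4 + 0.7845·2 + 0.1961·3 = -0.1961; q_2·v_3 = (-0.1949)·(-4) + 0.8446·4 + 0.0217·2 + 0.4981·3 = 5.6959.
u_3 = v_3 + 0.1961·q_1 − 5.6959·q_2 = (-2.7744, -0.8110, 2.0305, 0.2012).
‖u_3‖ = 3.5381, so q_3 = (-0.7841, -0.2292, 0.5739, 0.0569).
Qᵀb = (-6.2757, 1.2345, -0.0741).
Back-substitute: x_3 = -0.0741/3.5381 = -0.0209.
x_2 = (1.2345 − 5.6959·(-0.0209))/3.5518 = 0.3811.
x_1 = (-6.2757 − 1.1767·0.3811 + 0.1961·(-0.0209))/5.0990 = -1.3195.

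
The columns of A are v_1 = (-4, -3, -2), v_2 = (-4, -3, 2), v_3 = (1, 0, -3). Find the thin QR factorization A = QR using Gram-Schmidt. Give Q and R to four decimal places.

Q = [[-0.7428, -0.2971, 0.6000], [-0.5571, -0.2228, -0.8000], [-0.3714, 0.9285, 0.0000]], R = [[5.3852, 3.8996, 0.3714], [0.0000, 3.7139, -3.0825], [0.0000, 0.0000, 0.6000]]

q_1 = v_1/‖v_1‖ = (-4, -3, -2)/5.3852 = (-0.7428, -0.5571, -0.3714).
r_{12} = q_1·v_2 = 3.8996.
u_2 = v_2 − 3.8996·q_1 = (-1.1034, -0.8276, 3.4483).
‖u_2‖ = 3.7139, so q_2 = (-0.2971, -0.2228, 0.9285).
r_{13} = q_1·v_3 = 0.3714; r_{23} = q_2·v_3 = -3.0825.
u_3 = v_3 − 0.3714·q_1 + 3.0825·q_2 = (0.3600, -0.4800, 0.0000).
‖u_3‖ = 0.6000, so q_3 = (0.6000, -0.8000, 0.0000).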